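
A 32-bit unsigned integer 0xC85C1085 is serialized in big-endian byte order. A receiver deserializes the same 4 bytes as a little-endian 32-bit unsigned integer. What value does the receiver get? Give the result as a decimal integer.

Stored big-endian, the bytes at ascending addresses are C8 5C 10 85.
Read back as little-endian, the first byte is least significant, giving 0x85105CC8.
0x85105CC8 = 2232442056.

2232442056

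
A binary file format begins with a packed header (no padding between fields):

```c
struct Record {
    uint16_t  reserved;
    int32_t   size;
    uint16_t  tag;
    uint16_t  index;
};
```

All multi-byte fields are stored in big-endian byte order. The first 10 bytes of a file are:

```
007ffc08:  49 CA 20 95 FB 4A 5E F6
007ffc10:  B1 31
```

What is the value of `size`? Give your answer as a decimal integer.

546700106

`size` follows `reserved` (2 bytes), so it starts at byte offset 2 and occupies 4 bytes.
Bytes at offsets 2..5: 20 95 FB 4A.
In big-endian order the high byte comes first in memory.
The bytes are already most-significant first: 0x2095FB4A.
0x2095FB4A = 546700106.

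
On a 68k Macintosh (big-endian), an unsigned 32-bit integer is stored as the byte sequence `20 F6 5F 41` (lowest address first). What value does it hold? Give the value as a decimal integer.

Big-endian stores the most-significant byte at the lowest address.
The bytes are already most-significant first: 0x20F65F41.
0x20F65F41 = 553017153.

553017153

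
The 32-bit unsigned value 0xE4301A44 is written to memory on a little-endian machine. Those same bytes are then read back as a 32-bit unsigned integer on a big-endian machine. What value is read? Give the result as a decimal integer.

Stored little-endian, the bytes at ascending addresses are 44 1A 30 E4.
Read back as big-endian, the last byte is least significant, giving 0x441A30E4.
0x441A30E4 = 1142567140.

1142567140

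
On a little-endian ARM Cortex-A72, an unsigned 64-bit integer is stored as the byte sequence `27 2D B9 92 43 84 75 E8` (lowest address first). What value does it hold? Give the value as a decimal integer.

Little-endian: lowest address holds the least-significant byte.
Reassemble most-significant byte first: E8 75 84 43 92 B9 2D 27 → 0xE875844392B92D27.
0xE875844392B92D27 = 16750439814833712423.

16750439814833712423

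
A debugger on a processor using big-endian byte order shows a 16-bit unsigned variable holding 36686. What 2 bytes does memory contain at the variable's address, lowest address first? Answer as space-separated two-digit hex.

36686 in hexadecimal, padded to 16 bits, is 0x8F4E.
Split into bytes (most-significant first): 8F 4E.
Big-endian stores the most-significant byte at the lowest address.
So the memory order matches the most-significant-first order: 8F 4E.

8F 4E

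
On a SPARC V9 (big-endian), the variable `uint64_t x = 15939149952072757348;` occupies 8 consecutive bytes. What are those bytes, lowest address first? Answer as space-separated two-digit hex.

DD 33 3C 6E A2 FB 30 64

15939149952072757348 in hexadecimal, padded to 64 bits, is 0xDD333C6EA2FB3064.
Split into bytes (most-significant first): DD 33 3C 6E A2 FB 30 64.
Big-endian stores the most-significant byte at the lowest address.
So the memory order matches the most-significant-first order: DD 33 3C 6E A2 FB 30 64.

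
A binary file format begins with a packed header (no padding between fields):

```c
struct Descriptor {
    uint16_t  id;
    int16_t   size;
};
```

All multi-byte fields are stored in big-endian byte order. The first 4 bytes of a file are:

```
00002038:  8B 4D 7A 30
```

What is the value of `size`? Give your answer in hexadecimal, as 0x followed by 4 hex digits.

0x7A30

`size` follows `id` (2 bytes), so it starts at byte offset 2 and occupies 2 bytes.
Bytes at offsets 2..3: 7A 30.
Big-endian stores the most-significant byte at the lowest address.
The bytes are already most-significant first: 0x7A30.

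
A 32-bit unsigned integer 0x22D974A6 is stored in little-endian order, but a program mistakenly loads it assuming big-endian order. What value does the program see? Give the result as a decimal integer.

2792675618

Stored little-endian, the bytes at ascending addresses are A6 74 D9 22.
Read back as big-endian, the last byte is least significant, giving 0xA674D922.
0xA674D922 = 2792675618.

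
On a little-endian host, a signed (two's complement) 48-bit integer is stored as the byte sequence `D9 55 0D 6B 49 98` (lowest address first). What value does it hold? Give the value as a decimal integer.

In little-endian order the low byte comes first in memory.
Reassemble most-significant byte first: 98 49 6B 0D 55 D9 → 0x98496B0D55D9.
Top bit is set, so as a signed 48-bit value this is 0x98496B0D55D9 − 2^48 = -114033880640039.

-114033880640039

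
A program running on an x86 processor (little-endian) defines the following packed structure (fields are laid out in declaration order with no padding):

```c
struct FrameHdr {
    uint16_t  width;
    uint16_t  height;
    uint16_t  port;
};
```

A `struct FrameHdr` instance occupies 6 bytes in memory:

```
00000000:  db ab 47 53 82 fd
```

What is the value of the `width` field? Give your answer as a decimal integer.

`width` is the first field, at byte offset 0, occupying 2 bytes.
Bytes at offsets 0..1: DB AB.
Little-endian: lowest address holds the least-significant byte.
Reassemble most-significant byte first: AB DB → 0xABDB.
0xABDB = 43995.

43995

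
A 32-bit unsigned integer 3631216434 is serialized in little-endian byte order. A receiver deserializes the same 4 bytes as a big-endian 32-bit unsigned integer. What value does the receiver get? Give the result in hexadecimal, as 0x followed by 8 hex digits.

0x32F76FD8

3631216434 in 32-bit hexadecimal is 0xD86FF732.
Stored little-endian, the bytes at ascending addresses are 32 F7 6F D8.
Read back as big-endian, the last byte is least significant, giving 0x32F76FD8.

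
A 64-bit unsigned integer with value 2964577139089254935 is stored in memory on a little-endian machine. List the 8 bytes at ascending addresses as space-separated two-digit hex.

2964577139089254935 in hexadecimal, padded to 64 bits, is 0x29244B3374A8AA17.
Split into bytes (most-significant first): 29 24 4B 33 74 A8 AA 17.
Little-endian stores the least-significant byte at the lowest address.
So at ascending addresses the bytes are 17 AA A8 74 33 4B 24 29.

17 AA A8 74 33 4B 24 29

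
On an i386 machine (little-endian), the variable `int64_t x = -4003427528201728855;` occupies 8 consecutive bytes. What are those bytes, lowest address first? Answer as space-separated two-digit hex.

A9 0C 84 C9 DF F7 70 C8

Two's complement of -4003427528201728855 in 64 bits: 4003427528201728855 = 0x378F0820367BF357; invert → 0xC870F7DFC9840CA8; add 1 → 0xC870F7DFC9840CA9.
Split into bytes (most-significant first): C8 70 F7 DF C9 84 0C A9.
In little-endian order the low byte comes first in memory.
So at ascending addresses the bytes are A9 0C 84 C9 DF F7 70 C8.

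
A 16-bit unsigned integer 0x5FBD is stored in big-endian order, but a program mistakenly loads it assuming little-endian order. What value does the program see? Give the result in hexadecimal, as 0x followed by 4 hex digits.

0xBD5F

Stored big-endian, the bytes at ascending addresses are 5F BD.
Read back as little-endian, the first byte is least significant, giving 0xBD5F.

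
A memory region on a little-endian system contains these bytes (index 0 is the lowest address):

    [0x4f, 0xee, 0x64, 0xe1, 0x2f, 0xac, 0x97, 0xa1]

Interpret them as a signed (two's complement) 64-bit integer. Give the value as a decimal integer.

Little-endian: lowest address holds the least-significant byte.
Reassemble most-significant byte first: A1 97 AC 2F E1 64 EE 4F → 0xA197AC2FE164EE4F.
Top bit is set, so as a signed 64-bit value this is 0xA197AC2FE164EE4F − 2^64 = -6802779390474916273.

-6802779390474916273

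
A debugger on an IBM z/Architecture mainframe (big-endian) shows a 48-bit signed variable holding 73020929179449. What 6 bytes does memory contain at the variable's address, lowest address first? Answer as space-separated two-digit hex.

73020929179449 in hexadecimal, padded to 48 bits, is 0x4269828B7F39.
Split into bytes (most-significant first): 42 69 82 8B 7F 39.
Big-endian: lowest address holds the most-significant byte.
So the memory order matches the most-significant-first order: 42 69 82 8B 7F 39.

42 69 82 8B 7F 39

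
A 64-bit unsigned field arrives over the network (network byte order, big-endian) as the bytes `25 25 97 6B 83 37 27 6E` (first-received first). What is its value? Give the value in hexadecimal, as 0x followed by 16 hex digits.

Big-endian: lowest address holds the most-significant byte.
The bytes are already most-significant first: 0x2525976B8337276E.

0x2525976B8337276E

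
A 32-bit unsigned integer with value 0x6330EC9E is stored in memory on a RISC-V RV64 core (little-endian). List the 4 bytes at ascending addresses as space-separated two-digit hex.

9E EC 30 63

Split into bytes (most-significant first): 63 30 EC 9E.
In little-endian order the low byte comes first in memory.
So at ascending addresses the bytes are 9E EC 30 63.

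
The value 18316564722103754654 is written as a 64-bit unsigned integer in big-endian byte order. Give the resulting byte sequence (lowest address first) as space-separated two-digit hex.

FE 31 82 91 C6 72 1F 9E

18316564722103754654 in hexadecimal, padded to 64 bits, is 0xFE318291C6721F9E.
Split into bytes (most-significant first): FE 31 82 91 C6 72 1F 9E.
In big-endian order the high byte comes first in memory.
So the memory order matches the most-significant-first order: FE 31 82 91 C6 72 1F 9E.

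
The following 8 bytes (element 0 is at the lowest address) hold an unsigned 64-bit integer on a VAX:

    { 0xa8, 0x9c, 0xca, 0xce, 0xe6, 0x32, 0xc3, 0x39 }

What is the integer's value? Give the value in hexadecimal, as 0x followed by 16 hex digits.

Little-endian: lowest address holds the least-significant byte.
Reassemble most-significant byte first: 39 C3 32 E6 CE CA 9C A8 → 0x39C332E6CECA9CA8.

0x39C332E6CECA9CA8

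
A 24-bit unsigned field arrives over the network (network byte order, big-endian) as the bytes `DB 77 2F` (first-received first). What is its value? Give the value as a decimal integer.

In big-endian order the high byte comes first in memory.
The bytes are already most-significant first: 0xDB772F.
0xDB772F = 14382895.

14382895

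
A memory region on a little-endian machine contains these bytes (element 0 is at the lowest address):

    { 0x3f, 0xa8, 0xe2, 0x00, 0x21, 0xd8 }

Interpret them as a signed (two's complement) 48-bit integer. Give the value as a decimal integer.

-43838716336065

In little-endian order the low byte comes first in memory.
Reassemble most-significant byte first: D8 21 00 E2 A8 3F → 0xD82100E2A83F.
Top bit is set, so as a signed 48-bit value this is 0xD82100E2A83F − 2^48 = -43838716336065.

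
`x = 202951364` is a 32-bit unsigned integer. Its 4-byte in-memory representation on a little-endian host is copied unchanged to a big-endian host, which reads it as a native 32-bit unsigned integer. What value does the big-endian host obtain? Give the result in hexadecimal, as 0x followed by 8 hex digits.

202951364 in 32-bit hexadecimal is 0x0C18CAC4.
Stored little-endian, the bytes at ascending addresses are C4 CA 18 0C.
Read back as big-endian, the last byte is least significant, giving 0xC4CA180C.

0xC4CA180C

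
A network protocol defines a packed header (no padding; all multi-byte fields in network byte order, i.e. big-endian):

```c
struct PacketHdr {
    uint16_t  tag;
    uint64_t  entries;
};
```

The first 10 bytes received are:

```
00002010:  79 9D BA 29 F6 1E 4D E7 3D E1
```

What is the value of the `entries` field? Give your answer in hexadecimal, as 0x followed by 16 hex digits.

`entries` follows `tag` (2 bytes), so it starts at byte offset 2 and occupies 8 bytes.
Bytes at offsets 2..9: BA 29 F6 1E 4D E7 3D E1.
In big-endian order the high byte comes first in memory.
The bytes are already most-significant first: 0xBA29F61E4DE73DE1.

0xBA29F61E4DE73DE1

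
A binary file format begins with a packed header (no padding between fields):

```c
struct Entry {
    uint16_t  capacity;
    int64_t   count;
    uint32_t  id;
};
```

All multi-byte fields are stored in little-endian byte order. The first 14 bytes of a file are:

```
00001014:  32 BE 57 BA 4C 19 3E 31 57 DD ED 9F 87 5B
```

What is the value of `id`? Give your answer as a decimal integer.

1535614957

`id` follows `capacity` (2 B), `count` (8 B), so it starts at offset 2 + 8 = 10 and occupies 4 bytes.
Bytes at offsets 10..13: ED 9F 87 5B.
In little-endian order the low byte comes first in memory.
Reassemble most-significant byte first: 5B 87 9F ED → 0x5B879FED.
0x5B879FED = 1535614957.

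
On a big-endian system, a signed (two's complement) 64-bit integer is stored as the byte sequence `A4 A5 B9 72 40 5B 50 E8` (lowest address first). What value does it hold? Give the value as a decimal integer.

In big-endian order the high byte comes first in memory.
The bytes are already most-significant first: 0xA4A5B972405B50E8.
Top bit is set, so as a signed 64-bit value this is 0xA4A5B972405B50E8 − 2^64 = -6582651379974975256.

-6582651379974975256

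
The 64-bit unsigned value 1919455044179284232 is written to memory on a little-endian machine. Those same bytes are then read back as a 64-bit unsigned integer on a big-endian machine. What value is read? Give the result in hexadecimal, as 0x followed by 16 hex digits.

1919455044179284232 in 64-bit hexadecimal is 0x1AA3463166A35108.
Stored little-endian, the bytes at ascending addresses are 08 51 A3 66 31 46 A3 1A.
Read back as big-endian, the last byte is least significant, giving 0x0851A3663146A31A.

0x0851A3663146A31A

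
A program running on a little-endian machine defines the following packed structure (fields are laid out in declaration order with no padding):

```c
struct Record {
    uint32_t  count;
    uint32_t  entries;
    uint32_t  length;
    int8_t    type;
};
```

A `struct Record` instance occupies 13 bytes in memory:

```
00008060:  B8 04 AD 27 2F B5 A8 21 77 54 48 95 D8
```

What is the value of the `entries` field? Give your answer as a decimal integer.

564704559

`entries` follows `count` (4 bytes), so it starts at byte offset 4 and occupies 4 bytes.
Bytes at offsets 4..7: 2F B5 A8 21.
Little-endian: lowest address holds the least-significant byte.
Reassemble most-significant byte first: 21 A8 B5 2F → 0x21A8B52F.
0x21A8B52F = 564704559.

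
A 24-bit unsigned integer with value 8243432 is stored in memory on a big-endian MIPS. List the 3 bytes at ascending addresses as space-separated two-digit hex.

7D C8 E8

8243432 in hexadecimal, padded to 24 bits, is 0x7DC8E8.
Split into bytes (most-significant first): 7D C8 E8.
Big-endian stores the most-significant byte at the lowest address.
So the memory order matches the most-significant-first order: 7D C8 E8.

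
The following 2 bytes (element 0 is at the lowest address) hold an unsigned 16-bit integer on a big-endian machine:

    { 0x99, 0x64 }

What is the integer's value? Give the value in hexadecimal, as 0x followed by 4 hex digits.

Big-endian stores the most-significant byte at the lowest address.
The bytes are already most-significant first: 0x9964.

0x9964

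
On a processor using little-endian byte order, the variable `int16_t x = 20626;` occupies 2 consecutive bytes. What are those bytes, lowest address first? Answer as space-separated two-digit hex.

92 50

20626 in hexadecimal, padded to 16 bits, is 0x5092.
Split into bytes (most-significant first): 50 92.
Little-endian: lowest address holds the least-significant byte.
So at ascending addresses the bytes are 92 50.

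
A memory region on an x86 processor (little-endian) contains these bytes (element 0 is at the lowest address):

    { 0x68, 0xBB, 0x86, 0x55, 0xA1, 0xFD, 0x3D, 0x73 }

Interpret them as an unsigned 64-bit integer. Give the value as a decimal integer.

Little-endian: lowest address holds the least-significant byte.
Reassemble most-significant byte first: 73 3D FD A1 55 86 BB 68 → 0x733DFDA15586BB68.
0x733DFDA15586BB68 = 8304072157307517800.

8304072157307517800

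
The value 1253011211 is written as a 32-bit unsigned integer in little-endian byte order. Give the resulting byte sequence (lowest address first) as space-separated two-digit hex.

0B 6F AF 4A

1253011211 in hexadecimal, padded to 32 bits, is 0x4AAF6F0B.
Split into bytes (most-significant first): 4A AF 6F 0B.
Little-endian stores the least-significant byte at the lowest address.
So at ascending addresses the bytes are 0B 6F AF 4A.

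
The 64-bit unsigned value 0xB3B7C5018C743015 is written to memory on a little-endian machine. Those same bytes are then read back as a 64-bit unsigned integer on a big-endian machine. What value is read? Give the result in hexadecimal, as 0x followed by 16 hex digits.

0x1530748C01C5B7B3

Stored little-endian, the bytes at ascending addresses are 15 30 74 8C 01 C5 B7 B3.
Read back as big-endian, the last byte is least significant, giving 0x1530748C01C5B7B3.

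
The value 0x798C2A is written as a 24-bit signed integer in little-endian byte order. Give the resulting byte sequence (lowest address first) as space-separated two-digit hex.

2A 8C 79

Split into bytes (most-significant first): 79 8C 2A.
Little-endian stores the least-significant byte at the lowest address.
So at ascending addresses the bytes are 2A 8C 79.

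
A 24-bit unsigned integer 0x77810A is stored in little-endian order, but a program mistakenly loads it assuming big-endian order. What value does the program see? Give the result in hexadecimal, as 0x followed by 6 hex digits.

0x0A8177

Stored little-endian, the bytes at ascending addresses are 0A 81 77.
Read back as big-endian, the last byte is least significant, giving 0x0A8177.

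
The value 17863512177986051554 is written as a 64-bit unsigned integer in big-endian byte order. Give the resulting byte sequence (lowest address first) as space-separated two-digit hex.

17863512177986051554 in hexadecimal, padded to 64 bits, is 0xF7E7F1AE51B91DE2.
Split into bytes (most-significant first): F7 E7 F1 AE 51 B9 1D E2.
Big-endian stores the most-significant byte at the lowest address.
So the memory order matches the most-significant-first order: F7 E7 F1 AE 51 B9 1D E2.

F7 E7 F1 AE 51 B9 1D E2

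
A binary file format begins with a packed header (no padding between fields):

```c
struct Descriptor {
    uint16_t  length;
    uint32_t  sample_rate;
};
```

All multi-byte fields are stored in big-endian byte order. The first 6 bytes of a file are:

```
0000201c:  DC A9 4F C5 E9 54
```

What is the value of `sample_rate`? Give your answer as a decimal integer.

1338370388

`sample_rate` follows `length` (2 bytes), so it starts at byte offset 2 and occupies 4 bytes.
Bytes at offsets 2..5: 4F C5 E9 54.
Big-endian stores the most-significant byte at the lowest address.
The bytes are already most-significant first: 0x4FC5E954.
0x4FC5E954 = 1338370388.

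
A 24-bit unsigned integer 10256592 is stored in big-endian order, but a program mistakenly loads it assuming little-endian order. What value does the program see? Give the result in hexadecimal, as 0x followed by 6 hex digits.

10256592 in 24-bit hexadecimal is 0x9C80D0.
Stored big-endian, the bytes at ascending addresses are 9C 80 D0.
Read back as little-endian, the first byte is least significant, giving 0xD0809C.

0xD0809C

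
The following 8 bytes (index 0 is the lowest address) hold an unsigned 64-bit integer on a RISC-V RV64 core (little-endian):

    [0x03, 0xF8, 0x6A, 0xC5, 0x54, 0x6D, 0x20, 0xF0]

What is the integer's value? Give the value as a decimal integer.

In little-endian order the low byte comes first in memory.
Reassemble most-significant byte first: F0 20 6D 54 C5 6A F8 03 → 0xF0206D54C56AF803.
0xF0206D54C56AF803 = 17302949979214247939.

17302949979214247939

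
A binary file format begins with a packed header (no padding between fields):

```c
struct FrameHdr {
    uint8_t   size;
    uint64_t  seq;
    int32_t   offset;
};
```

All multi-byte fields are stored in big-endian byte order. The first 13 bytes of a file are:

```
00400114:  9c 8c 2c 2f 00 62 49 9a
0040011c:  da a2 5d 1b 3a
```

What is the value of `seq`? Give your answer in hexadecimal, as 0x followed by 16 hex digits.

`seq` follows `size` (1 byte), so it starts at byte offset 1 and occupies 8 bytes.
Bytes at offsets 1..8: 8C 2C 2F 00 62 49 9A DA.
Big-endian: lowest address holds the most-significant byte.
The bytes are already most-significant first: 0x8C2C2F0062499ADA.

0x8C2C2F0062499ADA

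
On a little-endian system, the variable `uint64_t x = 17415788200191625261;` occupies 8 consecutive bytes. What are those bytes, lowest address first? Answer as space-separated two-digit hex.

17415788200191625261 in hexadecimal, padded to 64 bits, is 0xF1B14F1863DC882D.
Split into bytes (most-significant first): F1 B1 4F 18 63 DC 88 2D.
In little-endian order the low byte comes first in memory.
So at ascending addresses the bytes are 2D 88 DC 63 18 4F B1 F1.

2D 88 DC 63 18 4F B1 F1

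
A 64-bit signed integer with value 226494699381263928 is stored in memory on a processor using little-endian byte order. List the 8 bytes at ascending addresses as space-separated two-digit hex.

38 0E 21 A4 BA AB 24 03

226494699381263928 in hexadecimal, padded to 64 bits, is 0x0324ABBAA4210E38.
Split into bytes (most-significant first): 03 24 AB BA A4 21 0E 38.
In little-endian order the low byte comes first in memory.
So at ascending addresses the bytes are 38 0E 21 A4 BA AB 24 03.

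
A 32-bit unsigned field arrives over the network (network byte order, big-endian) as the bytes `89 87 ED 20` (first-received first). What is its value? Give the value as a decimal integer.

2307386656

In big-endian order the high byte comes first in memory.
The bytes are already most-significant first: 0x8987ED20.
0x8987ED20 = 2307386656.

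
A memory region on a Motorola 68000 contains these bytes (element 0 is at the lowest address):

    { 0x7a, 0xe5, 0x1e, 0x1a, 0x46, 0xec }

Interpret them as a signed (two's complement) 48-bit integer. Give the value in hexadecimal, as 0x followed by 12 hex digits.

Big-endian: lowest address holds the most-significant byte.
The bytes are already most-significant first: 0x7AE51E1A46EC.

0x7AE51E1A46EC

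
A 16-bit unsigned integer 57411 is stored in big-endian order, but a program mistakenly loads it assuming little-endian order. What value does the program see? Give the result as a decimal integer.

57411 in 16-bit hexadecimal is 0xE043.
Stored big-endian, the bytes at ascending addresses are E0 43.
Read back as little-endian, the first byte is least significant, giving 0x43E0.
0x43E0 = 17376.

17376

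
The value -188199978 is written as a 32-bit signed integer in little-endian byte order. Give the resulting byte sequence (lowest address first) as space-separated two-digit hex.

Two's complement of -188199978 in 32 bits: 188199978 = 0x0B37B42A; invert → 0xF4C84BD5; add 1 → 0xF4C84BD6.
Split into bytes (most-significant first): F4 C8 4B D6.
In little-endian order the low byte comes first in memory.
So at ascending addresses the bytes are D6 4B C8 F4.

D6 4B C8 F4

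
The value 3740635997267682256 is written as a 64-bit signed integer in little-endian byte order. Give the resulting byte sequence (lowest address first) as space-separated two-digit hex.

D0 E3 2D EB 9E 68 E9 33

3740635997267682256 in hexadecimal, padded to 64 bits, is 0x33E9689EEB2DE3D0.
Split into bytes (most-significant first): 33 E9 68 9E EB 2D E3 D0.
Little-endian: lowest address holds the least-significant byte.
So at ascending addresses the bytes are D0 E3 2D EB 9E 68 E9 33.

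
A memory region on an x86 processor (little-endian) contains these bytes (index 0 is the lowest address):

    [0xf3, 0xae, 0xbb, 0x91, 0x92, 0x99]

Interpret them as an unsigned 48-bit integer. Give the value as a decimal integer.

168854789271283

In little-endian order the low byte comes first in memory.
Reassemble most-significant byte first: 99 92 91 BB AE F3 → 0x999291BBAEF3.
0x999291BBAEF3 = 168854789271283.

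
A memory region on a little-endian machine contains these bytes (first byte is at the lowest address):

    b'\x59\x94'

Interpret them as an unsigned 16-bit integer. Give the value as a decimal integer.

37977

Little-endian: lowest address holds the least-significant byte.
Reassemble most-significant byte first: 94 59 → 0x9459.
0x9459 = 37977.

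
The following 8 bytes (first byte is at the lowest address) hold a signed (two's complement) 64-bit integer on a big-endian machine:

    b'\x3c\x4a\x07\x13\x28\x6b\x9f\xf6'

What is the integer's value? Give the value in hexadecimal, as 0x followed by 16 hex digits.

0x3C4A0713286B9FF6

Big-endian: lowest address holds the most-significant byte.
The bytes are already most-significant first: 0x3C4A0713286B9FF6.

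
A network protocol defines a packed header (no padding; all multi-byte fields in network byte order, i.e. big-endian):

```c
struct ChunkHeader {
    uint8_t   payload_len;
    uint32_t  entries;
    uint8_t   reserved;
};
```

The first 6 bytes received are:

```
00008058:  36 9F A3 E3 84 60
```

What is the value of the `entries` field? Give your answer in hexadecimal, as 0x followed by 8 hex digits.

0x9FA3E384

`entries` follows `payload_len` (1 byte), so it starts at byte offset 1 and occupies 4 bytes.
Bytes at offsets 1..4: 9F A3 E3 84.
Big-endian stores the most-significant byte at the lowest address.
The bytes are already most-significant first: 0x9FA3E384.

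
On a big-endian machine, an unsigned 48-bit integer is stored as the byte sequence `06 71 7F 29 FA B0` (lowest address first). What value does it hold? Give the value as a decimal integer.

7084534528688

Big-endian: lowest address holds the most-significant byte.
The bytes are already most-significant first: 0x06717F29FAB0.
0x06717F29FAB0 = 7084534528688.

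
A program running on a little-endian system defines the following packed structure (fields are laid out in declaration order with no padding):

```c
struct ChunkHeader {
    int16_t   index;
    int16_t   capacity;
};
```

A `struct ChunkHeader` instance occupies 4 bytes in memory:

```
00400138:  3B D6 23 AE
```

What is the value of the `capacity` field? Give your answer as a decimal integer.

`capacity` follows `index` (2 bytes), so it starts at byte offset 2 and occupies 2 bytes.
Bytes at offsets 2..3: 23 AE.
Little-endian: lowest address holds the least-significant byte.
Reassemble most-significant byte first: AE 23 → 0xAE23.
Top bit is set, so as a signed 16-bit value this is 0xAE23 − 2^16 = -20957.

-20957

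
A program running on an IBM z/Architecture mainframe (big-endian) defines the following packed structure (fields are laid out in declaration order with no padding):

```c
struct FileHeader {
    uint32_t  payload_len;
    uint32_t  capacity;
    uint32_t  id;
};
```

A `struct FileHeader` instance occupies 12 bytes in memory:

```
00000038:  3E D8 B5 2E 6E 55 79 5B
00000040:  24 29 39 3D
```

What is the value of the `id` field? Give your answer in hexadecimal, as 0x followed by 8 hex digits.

`id` follows `payload_len` (4 B), `capacity` (4 B), so it starts at offset 4 + 4 = 8 and occupies 4 bytes.
Bytes at offsets 8..11: 24 29 39 3D.
Big-endian: lowest address holds the most-significant byte.
The bytes are already most-significant first: 0x2429393D.

0x2429393D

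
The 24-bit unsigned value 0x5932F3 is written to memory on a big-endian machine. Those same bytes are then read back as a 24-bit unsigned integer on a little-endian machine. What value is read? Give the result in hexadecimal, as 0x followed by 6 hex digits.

Stored big-endian, the bytes at ascending addresses are 59 32 F3.
Read back as little-endian, the first byte is least significant, giving 0xF33259.

0xF33259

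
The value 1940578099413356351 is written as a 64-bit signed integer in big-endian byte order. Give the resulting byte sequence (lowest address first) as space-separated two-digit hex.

1940578099413356351 in hexadecimal, padded to 64 bits, is 0x1AEE517FF26F8F3F.
Split into bytes (most-significant first): 1A EE 51 7F F2 6F 8F 3F.
Big-endian: lowest address holds the most-significant byte.
So the memory order matches the most-significant-first order: 1A EE 51 7F F2 6F 8F 3F.

1A EE 51 7F F2 6F 8F 3F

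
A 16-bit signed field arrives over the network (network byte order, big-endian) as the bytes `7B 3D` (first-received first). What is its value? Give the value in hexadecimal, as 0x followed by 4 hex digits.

0x7B3D

Big-endian stores the most-significant byte at the lowest address.
The bytes are already most-significant first: 0x7B3D.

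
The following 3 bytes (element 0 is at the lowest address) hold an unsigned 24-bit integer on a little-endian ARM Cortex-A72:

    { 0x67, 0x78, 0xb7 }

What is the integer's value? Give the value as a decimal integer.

In little-endian order the low byte comes first in memory.
Reassemble most-significant byte first: B7 78 67 → 0xB77867.
0xB77867 = 12023911.

12023911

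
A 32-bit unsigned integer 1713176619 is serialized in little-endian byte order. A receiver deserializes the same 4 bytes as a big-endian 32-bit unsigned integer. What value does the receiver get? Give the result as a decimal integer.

1713176619 in 32-bit hexadecimal is 0x661D002B.
Stored little-endian, the bytes at ascending addresses are 2B 00 1D 66.
Read back as big-endian, the last byte is least significant, giving 0x2B001D66.
0x2B001D66 = 721427814.

721427814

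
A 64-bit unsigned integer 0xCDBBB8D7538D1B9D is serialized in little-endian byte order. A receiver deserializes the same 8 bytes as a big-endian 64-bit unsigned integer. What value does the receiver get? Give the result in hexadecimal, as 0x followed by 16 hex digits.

Stored little-endian, the bytes at ascending addresses are 9D 1B 8D 53 D7 B8 BB CD.
Read back as big-endian, the last byte is least significant, giving 0x9D1B8D53D7B8BBCD.

0x9D1B8D53D7B8BBCD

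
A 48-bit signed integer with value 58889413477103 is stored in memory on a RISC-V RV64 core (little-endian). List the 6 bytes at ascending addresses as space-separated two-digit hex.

EF 42 92 42 8F 35

58889413477103 in hexadecimal, padded to 48 bits, is 0x358F429242EF.
Split into bytes (most-significant first): 35 8F 42 92 42 EF.
Little-endian: lowest address holds the least-significant byte.
So at ascending addresses the bytes are EF 42 92 42 8F 35.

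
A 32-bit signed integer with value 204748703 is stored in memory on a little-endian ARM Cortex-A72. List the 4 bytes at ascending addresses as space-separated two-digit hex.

204748703 in hexadecimal, padded to 32 bits, is 0x0C34379F.
Split into bytes (most-significant first): 0C 34 37 9F.
Little-endian: lowest address holds the least-significant byte.
So at ascending addresses the bytes are 9F 37 34 0C.

9F 37 34 0C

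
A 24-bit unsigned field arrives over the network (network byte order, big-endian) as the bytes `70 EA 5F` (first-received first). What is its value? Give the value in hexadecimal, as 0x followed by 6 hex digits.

0x70EA5F

Big-endian stores the most-significant byte at the lowest address.
The bytes are already most-significant first: 0x70EA5F.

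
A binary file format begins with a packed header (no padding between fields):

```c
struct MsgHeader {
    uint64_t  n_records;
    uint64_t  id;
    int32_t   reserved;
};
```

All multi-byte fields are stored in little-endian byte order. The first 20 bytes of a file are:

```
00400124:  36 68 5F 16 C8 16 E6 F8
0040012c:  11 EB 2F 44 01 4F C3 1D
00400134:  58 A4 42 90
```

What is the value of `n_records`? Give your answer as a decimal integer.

`n_records` is the first field, at byte offset 0, occupying 8 bytes.
Bytes at offsets 0..7: 36 68 5F 16 C8 16 E6 F8.
Little-endian: lowest address holds the least-significant byte.
Reassemble most-significant byte first: F8 E6 16 C8 16 5F 68 36 → 0xF8E616C8165F6836.
0xF8E616C8165F6836 = 17935047614674200630.

17935047614674200630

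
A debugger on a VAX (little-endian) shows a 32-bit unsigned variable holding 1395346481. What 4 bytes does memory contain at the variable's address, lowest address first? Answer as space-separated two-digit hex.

31 4C 2B 53

1395346481 in hexadecimal, padded to 32 bits, is 0x532B4C31.
Split into bytes (most-significant first): 53 2B 4C 31.
Little-endian stores the least-significant byte at the lowest address.
So at ascending addresses the bytes are 31 4C 2B 53.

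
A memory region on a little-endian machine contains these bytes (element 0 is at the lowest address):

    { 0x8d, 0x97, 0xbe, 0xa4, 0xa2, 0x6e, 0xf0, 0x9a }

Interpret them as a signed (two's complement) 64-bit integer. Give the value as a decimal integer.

Little-endian: lowest address holds the least-significant byte.
Reassemble most-significant byte first: 9A F0 6E A2 A4 BE 97 8D → 0x9AF06EA2A4BE978D.
Top bit is set, so as a signed 64-bit value this is 0x9AF06EA2A4BE978D − 2^64 = -7282198952630380659.

-7282198952630380659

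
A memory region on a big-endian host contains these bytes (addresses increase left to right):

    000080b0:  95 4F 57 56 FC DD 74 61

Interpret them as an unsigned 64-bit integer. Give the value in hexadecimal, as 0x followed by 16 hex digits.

0x954F5756FCDD7461

In big-endian order the high byte comes first in memory.
The bytes are already most-significant first: 0x954F5756FCDD7461.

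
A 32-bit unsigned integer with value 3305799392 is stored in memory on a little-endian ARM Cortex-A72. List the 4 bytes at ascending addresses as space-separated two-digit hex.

3305799392 in hexadecimal, padded to 32 bits, is 0xC50A7EE0.
Split into bytes (most-significant first): C5 0A 7E E0.
Little-endian stores the least-significant byte at the lowest address.
So at ascending addresses the bytes are E0 7E 0A C5.

E0 7E 0A C5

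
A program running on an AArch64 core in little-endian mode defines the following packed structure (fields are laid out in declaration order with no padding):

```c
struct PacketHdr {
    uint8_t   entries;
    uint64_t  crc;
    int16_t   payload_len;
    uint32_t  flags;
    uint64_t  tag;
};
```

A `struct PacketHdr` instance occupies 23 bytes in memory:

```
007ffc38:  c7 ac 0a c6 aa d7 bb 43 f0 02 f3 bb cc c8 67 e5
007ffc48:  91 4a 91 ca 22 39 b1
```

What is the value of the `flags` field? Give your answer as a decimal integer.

1741212859

`flags` follows `entries` (1 B), `crc` (8 B), `payload_len` (2 B), so it starts at offset 1 + 8 + 2 = 11 and occupies 4 bytes.
Bytes at offsets 11..14: BB CC C8 67.
Little-endian stores the least-significant byte at the lowest address.
Reassemble most-significant byte first: 67 C8 CC BB → 0x67C8CCBB.
0x67C8CCBB = 1741212859.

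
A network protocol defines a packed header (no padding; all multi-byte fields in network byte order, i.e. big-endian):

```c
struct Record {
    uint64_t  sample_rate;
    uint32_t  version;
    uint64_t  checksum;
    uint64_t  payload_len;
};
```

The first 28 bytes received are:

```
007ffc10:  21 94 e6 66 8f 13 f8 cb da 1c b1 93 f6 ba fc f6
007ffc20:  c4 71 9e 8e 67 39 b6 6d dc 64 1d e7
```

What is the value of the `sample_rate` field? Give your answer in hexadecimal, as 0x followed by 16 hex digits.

0x2194E6668F13F8CB

`sample_rate` is the first field, at byte offset 0, occupying 8 bytes.
Bytes at offsets 0..7: 21 94 E6 66 8F 13 F8 CB.
Big-endian stores the most-significant byte at the lowest address.
The bytes are already most-significant first: 0x2194E6668F13F8CB.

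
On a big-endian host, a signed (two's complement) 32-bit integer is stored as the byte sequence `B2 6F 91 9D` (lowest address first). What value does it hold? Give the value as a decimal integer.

Big-endian: lowest address holds the most-significant byte.
The bytes are already most-significant first: 0xB26F919D.
Top bit is set, so as a signed 32-bit value this is 0xB26F919D − 2^32 = -1301311075.

-1301311075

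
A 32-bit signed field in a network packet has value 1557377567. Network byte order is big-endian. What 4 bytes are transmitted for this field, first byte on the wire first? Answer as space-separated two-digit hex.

5C D3 B2 1F

1557377567 in hexadecimal, padded to 32 bits, is 0x5CD3B21F.
Split into bytes (most-significant first): 5C D3 B2 1F.
In big-endian order the high byte comes first in memory.
So the memory order matches the most-significant-first order: 5C D3 B2 1F.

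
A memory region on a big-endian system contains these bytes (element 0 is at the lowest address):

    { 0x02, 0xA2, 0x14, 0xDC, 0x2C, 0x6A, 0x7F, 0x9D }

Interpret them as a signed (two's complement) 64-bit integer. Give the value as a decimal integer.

189737070173519773

In big-endian order the high byte comes first in memory.
The bytes are already most-significant first: 0x02A214DC2C6A7F9D.
0x02A214DC2C6A7F9D = 189737070173519773.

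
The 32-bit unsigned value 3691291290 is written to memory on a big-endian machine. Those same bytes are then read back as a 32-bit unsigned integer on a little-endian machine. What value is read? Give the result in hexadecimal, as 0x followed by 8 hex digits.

0x9AA204DC

3691291290 in 32-bit hexadecimal is 0xDC04A29A.
Stored big-endian, the bytes at ascending addresses are DC 04 A2 9A.
Read back as little-endian, the first byte is least significant, giving 0x9AA204DC.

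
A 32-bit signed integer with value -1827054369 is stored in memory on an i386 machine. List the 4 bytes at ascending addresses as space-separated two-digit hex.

Two's complement of -1827054369 in 32 bits: 1827054369 = 0x6CE6A321; invert → 0x93195CDE; add 1 → 0x93195CDF.
Split into bytes (most-significant first): 93 19 5C DF.
In little-endian order the low byte comes first in memory.
So at ascending addresses the bytes are DF 5C 19 93.

DF 5C 19 93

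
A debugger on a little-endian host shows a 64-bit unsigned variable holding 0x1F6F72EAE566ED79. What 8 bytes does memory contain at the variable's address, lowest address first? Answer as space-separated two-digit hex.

Split into bytes (most-significant first): 1F 6F 72 EA E5 66 ED 79.
Little-endian stores the least-significant byte at the lowest address.
So at ascending addresses the bytes are 79 ED 66 E5 EA 72 6F 1F.

79 ED 66 E5 EA 72 6F 1F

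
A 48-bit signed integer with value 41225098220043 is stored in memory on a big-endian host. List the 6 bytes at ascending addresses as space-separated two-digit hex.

25 7E 77 55 D2 0B

41225098220043 in hexadecimal, padded to 48 bits, is 0x257E7755D20B.
Split into bytes (most-significant first): 25 7E 77 55 D2 0B.
In big-endian order the high byte comes first in memory.
So the memory order matches the most-significant-first order: 25 7E 77 55 D2 0B.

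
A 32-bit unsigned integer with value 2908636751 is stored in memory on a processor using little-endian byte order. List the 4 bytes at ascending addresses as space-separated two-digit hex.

2908636751 in hexadecimal, padded to 32 bits, is 0xAD5E464F.
Split into bytes (most-significant first): AD 5E 46 4F.
In little-endian order the low byte comes first in memory.
So at ascending addresses the bytes are 4F 46 5E AD.

4F 46 5E AD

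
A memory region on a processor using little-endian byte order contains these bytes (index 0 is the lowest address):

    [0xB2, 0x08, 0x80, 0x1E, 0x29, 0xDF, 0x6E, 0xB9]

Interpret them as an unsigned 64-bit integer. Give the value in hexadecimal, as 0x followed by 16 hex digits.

0xB96EDF291E8008B2

In little-endian order the low byte comes first in memory.
Reassemble most-significant byte first: B9 6E DF 29 1E 80 08 B2 → 0xB96EDF291E8008B2.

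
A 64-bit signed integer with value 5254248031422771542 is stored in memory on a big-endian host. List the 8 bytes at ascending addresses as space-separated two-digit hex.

48 EA D6 BF 12 BF F1 56

5254248031422771542 in hexadecimal, padded to 64 bits, is 0x48EAD6BF12BFF156.
Split into bytes (most-significant first): 48 EA D6 BF 12 BF F1 56.
Big-endian: lowest address holds the most-significant byte.
So the memory order matches the most-significant-first order: 48 EA D6 BF 12 BF F1 56.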